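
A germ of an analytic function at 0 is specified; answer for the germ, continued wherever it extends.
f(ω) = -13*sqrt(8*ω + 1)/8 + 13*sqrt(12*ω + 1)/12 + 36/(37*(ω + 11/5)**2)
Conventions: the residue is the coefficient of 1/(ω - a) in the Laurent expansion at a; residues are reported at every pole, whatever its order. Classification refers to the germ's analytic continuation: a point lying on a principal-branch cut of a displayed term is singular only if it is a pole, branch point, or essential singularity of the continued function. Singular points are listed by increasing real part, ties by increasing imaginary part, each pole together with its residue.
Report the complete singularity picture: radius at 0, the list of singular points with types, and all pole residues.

Denominator factor (ω + 11/5)^2: pole of order 2 at -11/5, modulus 11/5.
Branch term (-13/8)*sqrt(1 - ω/(-1/8)): its argument vanishes at ω = -1/8, a square-root branch point, modulus 1/8.
Branch term (13/12)*sqrt(1 - ω/(-1/12)): its argument vanishes at ω = -1/12, a square-root branch point, modulus 1/12.
The radius of convergence is the smallest modulus among the singular points: 1/12.
The branch terms are analytic at -11/5 and contribute nothing to the residue; only the rational part matters.
At the order-2 pole -11/5 set g(ω) = (ω - (-11/5))^2*(rational part) = 36/37.
Order-2 pole: residue = g'(a); g'(-11/5) = 0, so the residue is 0.
List the singular points by increasing real part (a conjugate pair: the negative imaginary part first).

Radius of convergence at 0: 1/12.
At -11/5: a pole of order 2; residue 0.
At -1/8: an algebraic (square-root) branch point.
At -1/12: an algebraic (square-root) branch point.


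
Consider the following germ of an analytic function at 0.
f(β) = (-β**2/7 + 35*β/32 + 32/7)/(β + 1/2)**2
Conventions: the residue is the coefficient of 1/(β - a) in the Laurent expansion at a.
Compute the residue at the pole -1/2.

At the order-2 pole -1/2 set g(β) = (β - (-1/2))^2*f(β) = -β**2/7 + 35*β/32 + 32/7.
Order-2 pole: residue = g'(a); g'(-1/2) = 277/224, so the residue is 277/224.

The residue is 277/224.


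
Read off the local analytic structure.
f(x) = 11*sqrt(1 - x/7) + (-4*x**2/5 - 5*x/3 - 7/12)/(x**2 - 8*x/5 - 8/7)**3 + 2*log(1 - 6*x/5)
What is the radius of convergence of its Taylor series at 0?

Denominator factor (x**2 - 8*x/5 - 8/7)^3: discriminant 1248/175, real irrational roots 4/5 + (2/35)*sqrt(546) and 4/5 - (2/35)*sqrt(546); poles of order 3, moduli 4/5 + (2/35)*sqrt(546) and -4/5 + (2/35)*sqrt(546).
Branch term (2)*log(1 - x/(5/6)): its argument vanishes at x = 5/6, a logarithmic branch point, modulus 5/6.
Branch term (11)*sqrt(1 - x/(7)): its argument vanishes at x = 7, a square-root branch point, modulus 7.
The radius of convergence is the smallest modulus among the singular points: -4/5 + (2/35)*sqrt(546).

The radius of convergence is -4/5 + (2/35)*sqrt(546).


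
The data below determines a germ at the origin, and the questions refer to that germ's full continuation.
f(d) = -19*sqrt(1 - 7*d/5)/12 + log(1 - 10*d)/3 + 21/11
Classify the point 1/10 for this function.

The point is a logarithmic branch point.

The term (1/3)*log(1 - d/(1/10)) has argument 1 - 1/10/(1/10) = 0 at 1/10: a logarithmic (infinitely-sheeted) branch point; the remaining terms are analytic or single-valued there.


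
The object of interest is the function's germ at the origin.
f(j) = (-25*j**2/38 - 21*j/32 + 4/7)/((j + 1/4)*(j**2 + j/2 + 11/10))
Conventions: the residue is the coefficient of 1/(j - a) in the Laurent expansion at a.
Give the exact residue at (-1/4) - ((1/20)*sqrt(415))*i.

The residue is (-117205/176624) - ((199/25232)*sqrt(415))*i.

The factor j**2 + j/2 + 11/10 splits as (j - a)(j - a') with a = (-1/4) - ((1/20)*sqrt(415))*i, a' = (-1/4) + ((1/20)*sqrt(415))*i. At the order-1 pole a set g(j) = (j - a)*f(j) = [(-25*j**2/38 - 21*j/32 + 4/7)/(j + 1/4)] / (j - a').
Simple pole: residue = g(a) at a = (-1/4) - ((1/20)*sqrt(415))*i, which is (-117205/176624) - ((199/25232)*sqrt(415))*i.


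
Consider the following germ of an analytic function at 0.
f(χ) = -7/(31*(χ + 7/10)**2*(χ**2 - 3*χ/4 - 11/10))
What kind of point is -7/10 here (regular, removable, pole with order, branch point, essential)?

The denominator factor χ + 7/10 vanishes at -7/10 and appears to the power 2; the numerator there equals -7/31, nonzero, and no other factor vanishes.
Hence a pole whose order is the multiplicity, 2.

The point is a pole of order 2.


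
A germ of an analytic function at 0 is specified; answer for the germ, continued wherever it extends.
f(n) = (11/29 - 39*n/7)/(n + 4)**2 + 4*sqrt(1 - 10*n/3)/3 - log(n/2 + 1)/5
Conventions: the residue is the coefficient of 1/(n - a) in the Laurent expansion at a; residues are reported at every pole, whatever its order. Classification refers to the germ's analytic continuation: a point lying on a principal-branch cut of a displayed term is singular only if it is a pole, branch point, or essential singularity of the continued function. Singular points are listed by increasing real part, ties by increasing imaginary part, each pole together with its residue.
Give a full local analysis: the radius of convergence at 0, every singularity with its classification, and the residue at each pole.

Radius of convergence at 0: 3/10.
At -4: a pole of order 2; residue -39/7.
At -2: a logarithmic branch point.
At 3/10: an algebraic (square-root) branch point.

Denominator factor (n + 4)^2: pole of order 2 at -4, modulus 4.
Branch term (4/3)*sqrt(1 - n/(3/10)): its argument vanishes at n = 3/10, a square-root branch point, modulus 3/10.
Branch term (-1/5)*log(1 - n/(-2)): its argument vanishes at n = -2, a logarithmic branch point, modulus 2.
The radius of convergence is the smallest modulus among the singular points: 3/10.
The branch terms are analytic at -4 and contribute nothing to the residue; only the rational part matters.
At the order-2 pole -4 set g(n) = (n - (-4))^2*(rational part) = 11/29 - 39*n/7.
Order-2 pole: residue = g'(a); g'(-4) = -39/7, so the residue is -39/7.
List the singular points by increasing real part (a conjugate pair: the negative imaginary part first).


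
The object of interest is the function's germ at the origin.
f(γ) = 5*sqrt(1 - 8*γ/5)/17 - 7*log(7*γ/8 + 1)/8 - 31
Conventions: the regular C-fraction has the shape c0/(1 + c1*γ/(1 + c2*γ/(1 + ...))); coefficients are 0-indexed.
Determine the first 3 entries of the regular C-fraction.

The regular C-fraction coefficients are [-522/17, -121/3712, 5522261/20211840].

Taylor coefficients (expand at 0): a_0 = -522/17, a_1 = -1089/1088, a_2 = 20963/87040.
c0 = a_0 = -522/17. Peel one level at a time: if S = 1 + c*γ/S' with S'(0) = 1, then c is the γ-coefficient of S and S' = c*γ/(S - 1).
S_1 = c0/f = 1 + (-121/3712)*γ + (5522261/620052480)*γ^2 + ...; c1 = -121/3712.
S_2 = c1*γ/(S_1 - 1) = 1 + (5522261/20211840)*γ + ...; c2 = 5522261/20211840.


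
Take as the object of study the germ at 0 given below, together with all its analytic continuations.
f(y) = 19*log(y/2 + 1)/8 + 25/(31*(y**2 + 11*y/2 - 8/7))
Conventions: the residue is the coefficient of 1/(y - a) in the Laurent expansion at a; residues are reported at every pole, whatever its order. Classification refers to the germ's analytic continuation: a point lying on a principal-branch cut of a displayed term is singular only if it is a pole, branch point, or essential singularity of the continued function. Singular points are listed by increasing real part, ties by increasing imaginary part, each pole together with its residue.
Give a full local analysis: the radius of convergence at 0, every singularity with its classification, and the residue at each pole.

Denominator factor (y**2 + 11*y/2 - 8/7): discriminant 975/28, real irrational roots -11/4 + (5/28)*sqrt(273) and -11/4 - (5/28)*sqrt(273); poles of order 1, moduli -11/4 + (5/28)*sqrt(273) and 11/4 + (5/28)*sqrt(273).
Branch term (19/8)*log(1 - y/(-2)): its argument vanishes at y = -2, a logarithmic branch point, modulus 2.
The radius of convergence is the smallest modulus among the singular points: -11/4 + (5/28)*sqrt(273).
The branch term is analytic at -11/4 - (5/28)*sqrt(273) and contributes nothing to the residue; only the rational part matters.
The factor y**2 + 11*y/2 - 8/7 splits as (y - a)(y - a') with a = -11/4 - (5/28)*sqrt(273), a' = -11/4 + (5/28)*sqrt(273). At the order-1 pole a set g(y) = (y - a)*(rational part) = [25/31] / (y - a').
Simple pole: residue = g(a) at a = -11/4 - (5/28)*sqrt(273), which is -(10/1209)*sqrt(273).
The branch term is analytic at -11/4 + (5/28)*sqrt(273) and contributes nothing to the residue; only the rational part matters.
The factor y**2 + 11*y/2 - 8/7 splits as (y - a)(y - a') with a = -11/4 + (5/28)*sqrt(273), a' = -11/4 - (5/28)*sqrt(273). At the order-1 pole a set g(y) = (y - a)*(rational part) = [25/31] / (y - a').
Simple pole: residue = g(a) at a = -11/4 + (5/28)*sqrt(273), which is (10/1209)*sqrt(273).
List the singular points by increasing real part (a conjugate pair: the negative imaginary part first).

Radius of convergence at 0: -11/4 + (5/28)*sqrt(273).
At -11/4 - (5/28)*sqrt(273): a pole of order 1; residue -(10/1209)*sqrt(273).
At -2: a logarithmic branch point.
At -11/4 + (5/28)*sqrt(273): a pole of order 1; residue (10/1209)*sqrt(273).


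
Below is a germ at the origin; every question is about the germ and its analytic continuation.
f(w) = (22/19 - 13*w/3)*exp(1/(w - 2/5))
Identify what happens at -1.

There is no denominator, hence no pole anywhere.
The essential point of exp(1/(w - (2/5))) is 2/5, not -1.
So the germ continues analytically to -1.

The point is a regular point.


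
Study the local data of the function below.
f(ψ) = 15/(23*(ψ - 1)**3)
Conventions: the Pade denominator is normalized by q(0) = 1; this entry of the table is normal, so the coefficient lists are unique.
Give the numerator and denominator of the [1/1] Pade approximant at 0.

The Pade approximant has numerator coefficients [-15/23, -15/23]; denominator coefficients [1, -2].

Taylor coefficients needed (expand at 0): a_0 = -15/23, a_1 = -45/23, a_2 = -90/23.
Write the denominator as Q(ψ) = 1 + q1*ψ. Requiring Q*f - P = O(ψ^3) with deg P <= 1 kills the coefficients of ψ^2..ψ^2 in Q*f:
  ψ^2: a_2 + q1*a_1 = 0, i.e. -90/23 + (-45/23)*q1 = 0.
Solving this linear system: q1 = -2.
The numerator is Q*f truncated at degree 1: P0 = a_0 = -15/23; P1 = a_1 + q1*a_0 = -15/23.


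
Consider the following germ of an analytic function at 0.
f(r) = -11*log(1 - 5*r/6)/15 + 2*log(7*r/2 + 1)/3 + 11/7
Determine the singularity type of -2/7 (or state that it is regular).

The term (2/3)*log(1 - r/(-2/7)) has argument 1 - -2/7/(-2/7) = 0 at -2/7: a logarithmic (infinitely-sheeted) branch point; the remaining terms are analytic or single-valued there.

The point is a logarithmic branch point.


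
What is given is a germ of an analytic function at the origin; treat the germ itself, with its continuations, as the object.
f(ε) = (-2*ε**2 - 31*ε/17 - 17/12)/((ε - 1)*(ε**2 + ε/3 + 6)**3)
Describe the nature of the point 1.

The denominator factor ε - 1 vanishes at 1 and appears to the power 1; the numerator there equals -1069/204, nonzero, and no other factor vanishes.
Hence a pole whose order is the multiplicity, 1.

The point is a pole of order 1.


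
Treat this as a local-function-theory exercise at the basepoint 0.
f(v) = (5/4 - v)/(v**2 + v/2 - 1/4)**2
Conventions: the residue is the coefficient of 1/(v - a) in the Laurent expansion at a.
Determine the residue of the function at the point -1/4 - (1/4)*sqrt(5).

The factor v**2 + v/2 - 1/4 splits as (v - a)(v - a') with a = -1/4 - (1/4)*sqrt(5), a' = -1/4 + (1/4)*sqrt(5). At the order-2 pole a set g(v) = (v - a)^2*f(v) = [5/4 - v] / (v - a')^2.
Order-2 pole: residue = g'(a); g'(-1/4 - (1/4)*sqrt(5)) = (24/25)*sqrt(5), so the residue is (24/25)*sqrt(5).

The residue is (24/25)*sqrt(5).


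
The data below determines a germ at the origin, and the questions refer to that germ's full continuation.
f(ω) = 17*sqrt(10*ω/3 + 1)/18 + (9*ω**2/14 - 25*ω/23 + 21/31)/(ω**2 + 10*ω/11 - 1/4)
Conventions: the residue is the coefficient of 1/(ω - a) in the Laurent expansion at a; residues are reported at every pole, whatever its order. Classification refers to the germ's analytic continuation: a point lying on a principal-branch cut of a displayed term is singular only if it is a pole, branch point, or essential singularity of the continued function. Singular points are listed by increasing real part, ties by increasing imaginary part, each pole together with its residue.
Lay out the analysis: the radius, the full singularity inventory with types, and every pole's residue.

Denominator factor (ω**2 + 10*ω/11 - 1/4): discriminant 221/121, real irrational roots -5/11 + (1/22)*sqrt(221) and -5/11 - (1/22)*sqrt(221); poles of order 1, moduli -5/11 + (1/22)*sqrt(221) and 5/11 + (1/22)*sqrt(221).
Branch term (17/18)*sqrt(1 - ω/(-3/10)): its argument vanishes at ω = -3/10, a square-root branch point, modulus 3/10.
The radius of convergence is the smallest modulus among the singular points: -5/11 + (1/22)*sqrt(221).
The branch term is analytic at -5/11 - (1/22)*sqrt(221) and contributes nothing to the residue; only the rational part matters.
The factor ω**2 + 10*ω/11 - 1/4 splits as (ω - a)(ω - a') with a = -5/11 - (1/22)*sqrt(221), a' = -5/11 + (1/22)*sqrt(221). At the order-1 pole a set g(ω) = (ω - a)*(rational part) = [9*ω**2/14 - 25*ω/23 + 21/31] / (ω - a').
Simple pole: residue = g(a) at a = -5/11 - (1/22)*sqrt(221), which is -1480/1771 - (7719665/97064968)*sqrt(221).
The branch term is analytic at -5/11 + (1/22)*sqrt(221) and contributes nothing to the residue; only the rational part matters.
The factor ω**2 + 10*ω/11 - 1/4 splits as (ω - a)(ω - a') with a = -5/11 + (1/22)*sqrt(221), a' = -5/11 - (1/22)*sqrt(221). At the order-1 pole a set g(ω) = (ω - a)*(rational part) = [9*ω**2/14 - 25*ω/23 + 21/31] / (ω - a').
Simple pole: residue = g(a) at a = -5/11 + (1/22)*sqrt(221), which is -1480/1771 + (7719665/97064968)*sqrt(221).
List the singular points by increasing real part (a conjugate pair: the negative imaginary part first).

Radius of convergence at 0: -5/11 + (1/22)*sqrt(221).
At -5/11 - (1/22)*sqrt(221): a pole of order 1; residue -1480/1771 - (7719665/97064968)*sqrt(221).
At -3/10: an algebraic (square-root) branch point.
At -5/11 + (1/22)*sqrt(221): a pole of order 1; residue -1480/1771 + (7719665/97064968)*sqrt(221).


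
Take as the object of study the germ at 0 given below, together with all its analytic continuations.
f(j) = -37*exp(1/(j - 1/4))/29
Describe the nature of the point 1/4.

The exponent 1/(j - (1/4)) has a pole at 1/4, so exp(1/(j - (1/4))) takes every nonzero value near it: an essential singularity (not a pole of any order).

The point is an essential singularity.


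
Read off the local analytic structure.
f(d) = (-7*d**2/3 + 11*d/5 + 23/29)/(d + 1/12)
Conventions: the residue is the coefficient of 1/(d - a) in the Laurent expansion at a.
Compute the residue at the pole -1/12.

The residue is 37181/62640.

At the order-1 pole -1/12 set g(d) = (d - (-1/12))*f(d) = -7*d**2/3 + 11*d/5 + 23/29.
Simple pole: residue = g(a) at a = -1/12, which is 37181/62640.


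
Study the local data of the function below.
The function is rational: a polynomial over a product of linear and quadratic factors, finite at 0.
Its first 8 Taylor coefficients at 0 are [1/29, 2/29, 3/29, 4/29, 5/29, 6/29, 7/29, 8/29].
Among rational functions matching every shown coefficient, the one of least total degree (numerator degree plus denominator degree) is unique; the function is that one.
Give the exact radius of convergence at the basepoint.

No rational of total degree below 2 reproduces all 8 coefficients; solving the [0/2] Pade equations on them gives f(β) = 1/(29*(β - 1)**2), whose expansion matches every shown term.
Denominator factor (β - 1)^2: pole of order 2 at 1, modulus 1.
The radius of convergence is the smallest modulus among the singular points: 1.

The radius of convergence is 1.


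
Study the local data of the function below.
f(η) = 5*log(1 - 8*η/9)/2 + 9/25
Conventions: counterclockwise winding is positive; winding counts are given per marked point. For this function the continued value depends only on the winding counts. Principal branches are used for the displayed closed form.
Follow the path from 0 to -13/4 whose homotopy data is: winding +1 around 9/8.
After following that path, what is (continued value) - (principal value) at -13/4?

Continued minus principal equals (5)*pi*i.

The rational part is single-valued and drops out of the difference; each branch term changes only by its own monodromy.
(5/2)*log(1 - η/(9/8)): each positive loop around 9/8 adds 2*pi*i to the log, so winding +1 contributes (5/2)*(1)*2*pi*i = (5)*pi*i.
Summing the contributions at η = -13/4 gives (5)*pi*i.


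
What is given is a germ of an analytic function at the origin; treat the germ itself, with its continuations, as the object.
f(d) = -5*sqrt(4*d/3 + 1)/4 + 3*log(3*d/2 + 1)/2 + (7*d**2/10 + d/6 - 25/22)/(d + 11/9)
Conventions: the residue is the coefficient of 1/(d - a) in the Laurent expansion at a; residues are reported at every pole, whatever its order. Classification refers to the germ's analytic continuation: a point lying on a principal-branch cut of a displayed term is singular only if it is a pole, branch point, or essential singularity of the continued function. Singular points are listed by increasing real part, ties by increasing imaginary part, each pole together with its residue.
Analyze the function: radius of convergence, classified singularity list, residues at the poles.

Radius of convergence at 0: 2/3.
At -11/9: a pole of order 1; residue -2623/8910.
At -3/4: an algebraic (square-root) branch point.
At -2/3: a logarithmic branch point.

Denominator factor (d + 11/9): pole of order 1 at -11/9, modulus 11/9.
Branch term (3/2)*log(1 - d/(-2/3)): its argument vanishes at d = -2/3, a logarithmic branch point, modulus 2/3.
Branch term (-5/4)*sqrt(1 - d/(-3/4)): its argument vanishes at d = -3/4, a square-root branch point, modulus 3/4.
The radius of convergence is the smallest modulus among the singular points: 2/3.
The branch terms are analytic at -11/9 and contribute nothing to the residue; only the rational part matters.
At the order-1 pole -11/9 set g(d) = (d - (-11/9))*(rational part) = 7*d**2/10 + d/6 - 25/22.
Simple pole: residue = g(a) at a = -11/9, which is -2623/8910.
List the singular points by increasing real part (a conjugate pair: the negative imaginary part first).


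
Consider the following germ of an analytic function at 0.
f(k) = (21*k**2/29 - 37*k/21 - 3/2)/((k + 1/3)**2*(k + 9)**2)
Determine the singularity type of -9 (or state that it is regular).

The point is a pole of order 2.

The denominator factor k + 9 vanishes at -9 and appears to the power 2; the numerator there equals 29643/406, nonzero, and no other factor vanishes.
Hence a pole whose order is the multiplicity, 2.


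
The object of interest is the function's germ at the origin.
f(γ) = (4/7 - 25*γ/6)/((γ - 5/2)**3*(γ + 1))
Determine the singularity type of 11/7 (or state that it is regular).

The point is a regular point.

Denominator factors: γ + 1 = 18/7 at γ = 11/7; γ - 5/2 = -13/14 at γ = 11/7 — none vanishes.
So the germ continues analytically to 11/7.


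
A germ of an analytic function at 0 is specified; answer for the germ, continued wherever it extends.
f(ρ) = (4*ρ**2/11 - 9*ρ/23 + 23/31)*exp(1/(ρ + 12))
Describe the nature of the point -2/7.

There is no denominator, hence no pole anywhere.
The essential point of exp(1/(ρ - (-12))) is -12, not -2/7.
So the germ continues analytically to -2/7.

The point is a regular point.


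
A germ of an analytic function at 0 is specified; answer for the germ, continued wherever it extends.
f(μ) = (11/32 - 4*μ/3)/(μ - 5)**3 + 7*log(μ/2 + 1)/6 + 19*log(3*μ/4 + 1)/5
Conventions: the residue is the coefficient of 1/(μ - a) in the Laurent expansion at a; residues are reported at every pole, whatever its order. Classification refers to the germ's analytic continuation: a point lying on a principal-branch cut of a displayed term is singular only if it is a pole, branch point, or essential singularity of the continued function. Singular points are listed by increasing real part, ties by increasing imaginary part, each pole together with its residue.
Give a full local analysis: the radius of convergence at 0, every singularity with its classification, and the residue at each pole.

Denominator factor (μ - 5)^3: pole of order 3 at 5, modulus 5.
Branch term (7/6)*log(1 - μ/(-2)): its argument vanishes at μ = -2, a logarithmic branch point, modulus 2.
Branch term (19/5)*log(1 - μ/(-4/3)): its argument vanishes at μ = -4/3, a logarithmic branch point, modulus 4/3.
The radius of convergence is the smallest modulus among the singular points: 4/3.
The branch terms are analytic at 5 and contribute nothing to the residue; only the rational part matters.
At the order-3 pole 5 set g(μ) = (μ - (5))^3*(rational part) = 11/32 - 4*μ/3.
Order-3 pole: residue = g''(a)/2; g''(5) = 0, so the residue is 0.
List the singular points by increasing real part (a conjugate pair: the negative imaginary part first).

Radius of convergence at 0: 4/3.
At -2: a logarithmic branch point.
At -4/3: a logarithmic branch point.
At 5: a pole of order 3; residue 0.


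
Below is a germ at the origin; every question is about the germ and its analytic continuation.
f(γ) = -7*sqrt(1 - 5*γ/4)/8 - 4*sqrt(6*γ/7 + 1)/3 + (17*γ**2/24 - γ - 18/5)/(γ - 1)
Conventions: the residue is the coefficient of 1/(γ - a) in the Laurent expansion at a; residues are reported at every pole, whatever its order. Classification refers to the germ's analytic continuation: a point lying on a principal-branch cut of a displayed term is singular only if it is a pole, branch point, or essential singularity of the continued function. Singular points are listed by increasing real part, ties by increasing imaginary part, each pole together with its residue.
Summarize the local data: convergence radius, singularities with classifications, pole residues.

Radius of convergence at 0: 4/5.
At -7/6: an algebraic (square-root) branch point.
At 4/5: an algebraic (square-root) branch point.
At 1: a pole of order 1; residue -467/120.

Denominator factor (γ - 1): pole of order 1 at 1, modulus 1.
Branch term (-4/3)*sqrt(1 - γ/(-7/6)): its argument vanishes at γ = -7/6, a square-root branch point, modulus 7/6.
Branch term (-7/8)*sqrt(1 - γ/(4/5)): its argument vanishes at γ = 4/5, a square-root branch point, modulus 4/5.
The radius of convergence is the smallest modulus among the singular points: 4/5.
The branch terms are analytic at 1 and contribute nothing to the residue; only the rational part matters.
At the order-1 pole 1 set g(γ) = (γ - (1))*(rational part) = 17*γ**2/24 - γ - 18/5.
Simple pole: residue = g(a) at a = 1, which is -467/120.
List the singular points by increasing real part (a conjugate pair: the negative imaginary part first).


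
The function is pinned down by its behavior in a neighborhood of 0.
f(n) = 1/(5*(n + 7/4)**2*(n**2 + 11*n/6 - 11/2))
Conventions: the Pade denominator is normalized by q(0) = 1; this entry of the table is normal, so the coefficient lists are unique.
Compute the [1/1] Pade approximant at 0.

The Pade approximant has numerator coefficients [-32/2695, -12224/3527755]; denominator coefficients [1, 4325/3927].

Taylor coefficients needed (expand at 0): a_0 = -32/2695, a_1 = 544/56595, a_2 = -27680/2614689.
Write the denominator as Q(n) = 1 + q1*n. Requiring Q*f - P = O(n^3) with deg P <= 1 kills the coefficients of n^2..n^2 in Q*f:
  n^2: a_2 + q1*a_1 = 0, i.e. -27680/2614689 + (544/56595)*q1 = 0.
Solving this linear system: q1 = 4325/3927.
The numerator is Q*f truncated at degree 1: P0 = a_0 = -32/2695; P1 = a_1 + q1*a_0 = -12224/3527755.


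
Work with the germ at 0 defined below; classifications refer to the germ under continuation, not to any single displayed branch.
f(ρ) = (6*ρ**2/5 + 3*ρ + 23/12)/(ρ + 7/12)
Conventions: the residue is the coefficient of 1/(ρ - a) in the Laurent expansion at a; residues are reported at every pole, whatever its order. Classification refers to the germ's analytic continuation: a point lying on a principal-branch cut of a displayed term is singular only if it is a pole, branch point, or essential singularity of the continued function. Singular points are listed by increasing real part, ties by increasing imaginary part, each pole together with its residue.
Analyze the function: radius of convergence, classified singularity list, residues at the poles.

Denominator factor (ρ + 7/12): pole of order 1 at -7/12, modulus 7/12.
The radius of convergence is the smallest modulus among the singular points: 7/12.
At the order-1 pole -7/12 set g(ρ) = (ρ - (-7/12))*f(ρ) = 6*ρ**2/5 + 3*ρ + 23/12.
Simple pole: residue = g(a) at a = -7/12, which is 23/40.

Radius of convergence at 0: 7/12.
At -7/12: a pole of order 1; residue 23/40.


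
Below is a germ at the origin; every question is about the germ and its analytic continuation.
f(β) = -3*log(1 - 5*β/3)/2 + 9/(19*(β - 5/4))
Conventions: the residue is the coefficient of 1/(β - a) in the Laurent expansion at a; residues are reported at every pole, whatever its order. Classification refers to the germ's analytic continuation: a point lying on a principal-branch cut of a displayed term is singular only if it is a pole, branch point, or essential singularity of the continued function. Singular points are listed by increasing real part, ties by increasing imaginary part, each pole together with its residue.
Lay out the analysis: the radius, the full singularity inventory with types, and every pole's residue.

Denominator factor (β - 5/4): pole of order 1 at 5/4, modulus 5/4.
Branch term (-3/2)*log(1 - β/(3/5)): its argument vanishes at β = 3/5, a logarithmic branch point, modulus 3/5.
The radius of convergence is the smallest modulus among the singular points: 3/5.
The branch term is analytic at 5/4 and contributes nothing to the residue; only the rational part matters.
At the order-1 pole 5/4 set g(β) = (β - (5/4))*(rational part) = 9/19.
Simple pole: residue = g(a) at a = 5/4, which is 9/19.
List the singular points by increasing real part (a conjugate pair: the negative imaginary part first).

Radius of convergence at 0: 3/5.
At 3/5: a logarithmic branch point.
At 5/4: a pole of order 1; residue 9/19.


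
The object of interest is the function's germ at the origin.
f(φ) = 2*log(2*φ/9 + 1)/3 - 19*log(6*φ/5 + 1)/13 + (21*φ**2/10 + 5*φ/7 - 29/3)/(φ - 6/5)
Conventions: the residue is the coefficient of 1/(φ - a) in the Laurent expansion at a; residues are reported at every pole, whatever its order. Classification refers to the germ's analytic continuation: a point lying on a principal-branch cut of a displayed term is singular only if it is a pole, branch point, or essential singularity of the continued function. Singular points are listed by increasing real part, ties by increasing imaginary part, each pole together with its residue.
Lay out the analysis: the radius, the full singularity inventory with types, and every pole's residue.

Denominator factor (φ - 6/5): pole of order 1 at 6/5, modulus 6/5.
Branch term (2/3)*log(1 - φ/(-9/2)): its argument vanishes at φ = -9/2, a logarithmic branch point, modulus 9/2.
Branch term (-19/13)*log(1 - φ/(-5/6)): its argument vanishes at φ = -5/6, a logarithmic branch point, modulus 5/6.
The radius of convergence is the smallest modulus among the singular points: 5/6.
The branch terms are analytic at 6/5 and contribute nothing to the residue; only the rational part matters.
At the order-1 pole 6/5 set g(φ) = (φ - (6/5))*(rational part) = 21*φ**2/10 + 5*φ/7 - 29/3.
Simple pole: residue = g(a) at a = 6/5, which is -15187/2625.
List the singular points by increasing real part (a conjugate pair: the negative imaginary part first).

Radius of convergence at 0: 5/6.
At -9/2: a logarithmic branch point.
At -5/6: a logarithmic branch point.
At 6/5: a pole of order 1; residue -15187/2625.


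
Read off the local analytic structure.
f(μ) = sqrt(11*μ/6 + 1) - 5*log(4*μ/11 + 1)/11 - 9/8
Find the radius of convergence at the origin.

The radius of convergence is 6/11.

Branch term (-5/11)*log(1 - μ/(-11/4)): its argument vanishes at μ = -11/4, a logarithmic branch point, modulus 11/4.
Branch term (1)*sqrt(1 - μ/(-6/11)): its argument vanishes at μ = -6/11, a square-root branch point, modulus 6/11.
The radius of convergence is the smallest modulus among the singular points: 6/11.


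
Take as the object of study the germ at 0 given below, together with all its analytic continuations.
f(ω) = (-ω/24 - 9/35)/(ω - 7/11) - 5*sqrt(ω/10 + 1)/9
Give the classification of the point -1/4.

Denominator factors: ω - 7/11 = -39/44 at ω = -1/4 — none vanishes.
Branch term sqrt(1 - ω/(-10)): argument at -1/4 is 39/40, nonzero, so -1/4 is not its branch point (a point on a principal cut is still regular for the continued germ).
So the germ continues analytically to -1/4.

The point is a regular point.


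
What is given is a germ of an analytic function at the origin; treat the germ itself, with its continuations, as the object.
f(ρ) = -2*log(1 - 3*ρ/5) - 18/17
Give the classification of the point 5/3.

The term (-2)*log(1 - ρ/(5/3)) has argument 1 - 5/3/(5/3) = 0 at 5/3: a logarithmic (infinitely-sheeted) branch point; the remaining terms are analytic or single-valued there.

The point is a logarithmic branch point.


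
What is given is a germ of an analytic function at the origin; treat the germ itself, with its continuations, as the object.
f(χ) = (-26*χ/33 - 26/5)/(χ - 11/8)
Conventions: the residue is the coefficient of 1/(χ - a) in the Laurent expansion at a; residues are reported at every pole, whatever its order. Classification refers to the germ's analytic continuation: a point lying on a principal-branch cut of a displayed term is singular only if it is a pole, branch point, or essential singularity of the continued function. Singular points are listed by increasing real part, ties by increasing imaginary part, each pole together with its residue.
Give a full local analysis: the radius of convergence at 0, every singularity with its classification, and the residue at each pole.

Denominator factor (χ - 11/8): pole of order 1 at 11/8, modulus 11/8.
The radius of convergence is the smallest modulus among the singular points: 11/8.
At the order-1 pole 11/8 set g(χ) = (χ - (11/8))*f(χ) = -26*χ/33 - 26/5.
Simple pole: residue = g(a) at a = 11/8, which is -377/60.

Radius of convergence at 0: 11/8.
At 11/8: a pole of order 1; residue -377/60.


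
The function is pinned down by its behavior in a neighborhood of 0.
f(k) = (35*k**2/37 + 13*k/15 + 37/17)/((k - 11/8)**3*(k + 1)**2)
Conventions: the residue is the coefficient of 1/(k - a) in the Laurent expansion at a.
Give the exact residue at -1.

The residue is -33485312/245915727.

At the order-2 pole -1 set g(k) = (k - (-1))^2*f(k) = (35*k**2/37 + 13*k/15 + 37/17)/(k - 11/8)**3.
Order-2 pole: residue = g'(a); g'(-1) = -33485312/245915727, so the residue is -33485312/245915727.


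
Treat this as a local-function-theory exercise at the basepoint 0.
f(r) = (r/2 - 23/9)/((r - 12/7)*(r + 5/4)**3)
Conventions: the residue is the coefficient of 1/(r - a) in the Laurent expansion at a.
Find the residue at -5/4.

The residue is 335552/5146083.

At the order-3 pole -5/4 set g(r) = (r - (-5/4))^3*f(r) = (r/2 - 23/9)/(r - 12/7).
Order-3 pole: residue = g''(a)/2; g''(-5/4) = 671104/5146083, so the residue is 335552/5146083.


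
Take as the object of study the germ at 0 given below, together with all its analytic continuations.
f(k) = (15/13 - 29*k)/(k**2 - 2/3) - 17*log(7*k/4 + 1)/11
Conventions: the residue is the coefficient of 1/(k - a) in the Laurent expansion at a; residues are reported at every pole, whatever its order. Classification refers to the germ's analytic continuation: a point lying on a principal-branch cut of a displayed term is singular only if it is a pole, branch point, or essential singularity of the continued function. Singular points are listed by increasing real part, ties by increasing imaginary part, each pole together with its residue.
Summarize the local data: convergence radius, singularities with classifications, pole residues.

Denominator factor (k**2 - 2/3): discriminant 8/3, real irrational roots (1/3)*sqrt(6) and -(1/3)*sqrt(6); poles of order 1, moduli (1/3)*sqrt(6) and (1/3)*sqrt(6).
Branch term (-17/11)*log(1 - k/(-4/7)): its argument vanishes at k = -4/7, a logarithmic branch point, modulus 4/7.
The radius of convergence is the smallest modulus among the singular points: 4/7.
The branch term is analytic at -(1/3)*sqrt(6) and contributes nothing to the residue; only the rational part matters.
The factor k**2 - 2/3 splits as (k - a)(k - a') with a = -(1/3)*sqrt(6), a' = (1/3)*sqrt(6). At the order-1 pole a set g(k) = (k - a)*(rational part) = [15/13 - 29*k] / (k - a').
Simple pole: residue = g(a) at a = -(1/3)*sqrt(6), which is -29/2 - (15/52)*sqrt(6).
The branch term is analytic at (1/3)*sqrt(6) and contributes nothing to the residue; only the rational part matters.
The factor k**2 - 2/3 splits as (k - a)(k - a') with a = (1/3)*sqrt(6), a' = -(1/3)*sqrt(6). At the order-1 pole a set g(k) = (k - a)*(rational part) = [15/13 - 29*k] / (k - a').
Simple pole: residue = g(a) at a = (1/3)*sqrt(6), which is -29/2 + (15/52)*sqrt(6).
List the singular points by increasing real part (a conjugate pair: the negative imaginary part first).

Radius of convergence at 0: 4/7.
At -(1/3)*sqrt(6): a pole of order 1; residue -29/2 - (15/52)*sqrt(6).
At -4/7: a logarithmic branch point.
At (1/3)*sqrt(6): a pole of order 1; residue -29/2 + (15/52)*sqrt(6).


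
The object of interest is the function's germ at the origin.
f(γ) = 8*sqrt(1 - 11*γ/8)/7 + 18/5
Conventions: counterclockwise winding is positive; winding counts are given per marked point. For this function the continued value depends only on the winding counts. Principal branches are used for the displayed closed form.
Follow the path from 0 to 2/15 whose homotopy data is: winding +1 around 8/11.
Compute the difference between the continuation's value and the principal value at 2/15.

The rational part is single-valued and drops out of the difference; each branch term changes only by its own monodromy.
(8/7)*sqrt(1 - γ/(8/11)): winding +1 is odd, the square root flips sign, contributing -2*(8/7)*sqrt(1 - (2/15)/(8/11)) = -2*(8/7)*sqrt(49/60) = -(8/15)*sqrt(15).
Summing the contributions at γ = 2/15 gives -(8/15)*sqrt(15).

Continued minus principal equals -(8/15)*sqrt(15).


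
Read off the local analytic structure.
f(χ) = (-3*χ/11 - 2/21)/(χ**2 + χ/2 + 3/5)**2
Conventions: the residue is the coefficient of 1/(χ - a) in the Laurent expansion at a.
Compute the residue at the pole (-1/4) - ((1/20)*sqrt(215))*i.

The residue is -((500/427119)*sqrt(215))*i.

The factor χ**2 + χ/2 + 3/5 splits as (χ - a)(χ - a') with a = (-1/4) - ((1/20)*sqrt(215))*i, a' = (-1/4) + ((1/20)*sqrt(215))*i. At the order-2 pole a set g(χ) = (χ - a)^2*f(χ) = [-3*χ/11 - 2/21] / (χ - a')^2.
Order-2 pole: residue = g'(a); g'((-1/4) - ((1/20)*sqrt(215))*i) = -((500/427119)*sqrt(215))*i, so the residue is -((500/427119)*sqrt(215))*i.


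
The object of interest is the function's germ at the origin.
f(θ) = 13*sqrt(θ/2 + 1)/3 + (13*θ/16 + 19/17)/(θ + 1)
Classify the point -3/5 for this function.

The point is a regular point.

Denominator factors: θ + 1 = 2/5 at θ = -3/5 — none vanishes.
Branch term sqrt(1 - θ/(-2)): argument at -3/5 is 7/10, nonzero, so -3/5 is not its branch point (a point on a principal cut is still regular for the continued germ).
So the germ continues analytically to -3/5.


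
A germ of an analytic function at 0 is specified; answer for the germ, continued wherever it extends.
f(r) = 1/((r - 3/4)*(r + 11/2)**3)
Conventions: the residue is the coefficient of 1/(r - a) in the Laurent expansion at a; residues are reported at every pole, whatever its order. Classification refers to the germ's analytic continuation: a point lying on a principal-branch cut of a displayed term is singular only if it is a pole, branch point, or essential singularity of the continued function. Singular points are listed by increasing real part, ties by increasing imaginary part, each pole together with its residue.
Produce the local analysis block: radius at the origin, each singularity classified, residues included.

Denominator factor (r + 11/2)^3: pole of order 3 at -11/2, modulus 11/2.
Denominator factor (r - 3/4): pole of order 1 at 3/4, modulus 3/4.
The radius of convergence is the smallest modulus among the singular points: 3/4.
At the order-3 pole -11/2 set g(r) = (r - (-11/2))^3*f(r) = 1/(r - 3/4).
Order-3 pole: residue = g''(a)/2; g''(-11/2) = -128/15625, so the residue is -64/15625.
At the order-1 pole 3/4 set g(r) = (r - (3/4))*f(r) = (r + 11/2)**(-3).
Simple pole: residue = g(a) at a = 3/4, which is 64/15625.
List the singular points by increasing real part (a conjugate pair: the negative imaginary part first).

Radius of convergence at 0: 3/4.
At -11/2: a pole of order 3; residue -64/15625.
At 3/4: a pole of order 1; residue 64/15625.


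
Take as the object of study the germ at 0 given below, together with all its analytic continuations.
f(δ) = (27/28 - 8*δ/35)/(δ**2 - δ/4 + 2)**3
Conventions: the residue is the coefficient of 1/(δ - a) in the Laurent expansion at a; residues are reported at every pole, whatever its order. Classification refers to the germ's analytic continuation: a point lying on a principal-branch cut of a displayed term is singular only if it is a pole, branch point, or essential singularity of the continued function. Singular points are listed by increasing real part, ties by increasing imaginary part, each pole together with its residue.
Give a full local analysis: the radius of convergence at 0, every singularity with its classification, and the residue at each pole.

Denominator factor (δ**2 - δ/4 + 2)^3: discriminant -127/16, complex-conjugate roots (1/8) + ((1/8)*sqrt(127))*i and (1/8) - ((1/8)*sqrt(127))*i; poles of order 3, moduli sqrt(2) and sqrt(2).
The radius of convergence is the smallest modulus among the singular points: sqrt(2).
The factor δ**2 - δ/4 + 2 splits as (δ - a)(δ - a') with a = (1/8) - ((1/8)*sqrt(127))*i, a' = (1/8) + ((1/8)*sqrt(127))*i. At the order-3 pole a set g(δ) = (δ - a)^3*f(δ) = [27/28 - 8*δ/35] / (δ - a')^3.
Order-3 pole: residue = g''(a)/2; g''((1/8) - ((1/8)*sqrt(127))*i) = ((402432/71693405)*sqrt(127))*i, so the residue is ((201216/71693405)*sqrt(127))*i.
The factor δ**2 - δ/4 + 2 splits as (δ - a)(δ - a') with a = (1/8) + ((1/8)*sqrt(127))*i, a' = (1/8) - ((1/8)*sqrt(127))*i. At the order-3 pole a set g(δ) = (δ - a)^3*f(δ) = [27/28 - 8*δ/35] / (δ - a')^3.
Order-3 pole: residue = g''(a)/2; g''((1/8) + ((1/8)*sqrt(127))*i) = -((402432/71693405)*sqrt(127))*i, so the residue is -((201216/71693405)*sqrt(127))*i.
List the singular points by increasing real part (a conjugate pair: the negative imaginary part first).

Radius of convergence at 0: sqrt(2).
At (1/8) - ((1/8)*sqrt(127))*i: a pole of order 3; residue ((201216/71693405)*sqrt(127))*i.
At (1/8) + ((1/8)*sqrt(127))*i: a pole of order 3; residue -((201216/71693405)*sqrt(127))*i.


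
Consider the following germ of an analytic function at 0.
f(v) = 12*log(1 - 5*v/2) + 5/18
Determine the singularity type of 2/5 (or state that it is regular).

The term (12)*log(1 - v/(2/5)) has argument 1 - 2/5/(2/5) = 0 at 2/5: a logarithmic (infinitely-sheeted) branch point; the remaining terms are analytic or single-valued there.

The point is a logarithmic branch point.


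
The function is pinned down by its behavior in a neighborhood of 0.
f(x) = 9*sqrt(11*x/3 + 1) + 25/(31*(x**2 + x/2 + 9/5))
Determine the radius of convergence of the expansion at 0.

The radius of convergence is 3/11.

Denominator factor (x**2 + x/2 + 9/5): discriminant -139/20, complex-conjugate roots (-1/4) + ((1/20)*sqrt(695))*i and (-1/4) - ((1/20)*sqrt(695))*i; poles of order 1, moduli (3/5)*sqrt(5) and (3/5)*sqrt(5).
Branch term (9)*sqrt(1 - x/(-3/11)): its argument vanishes at x = -3/11, a square-root branch point, modulus 3/11.
The radius of convergence is the smallest modulus among the singular points: 3/11.
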